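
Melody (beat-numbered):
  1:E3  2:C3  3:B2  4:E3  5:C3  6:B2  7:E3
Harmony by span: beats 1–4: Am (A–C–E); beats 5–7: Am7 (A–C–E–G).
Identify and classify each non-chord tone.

The harmony at that moment is A minor triad (A, C, E); B2 is not a chord tone.
It is approached by step down from C3 and left by leap up to E3.
Step in, leap out — an escape tone.
The harmony at that moment is A minor seventh chord (A, C, E, G); B2 is not a chord tone.
It is approached by step down from C3 and left by leap up to E3.
Step in, leap out — an escape tone.

B2 (beat 3) — escape tone; B2 (beat 6) — escape tone.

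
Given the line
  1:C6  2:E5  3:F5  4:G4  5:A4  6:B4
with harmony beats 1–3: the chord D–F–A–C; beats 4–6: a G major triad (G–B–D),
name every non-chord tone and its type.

The harmony at that moment is D minor seventh chord (D, F, A, C); E5 is not a chord tone.
It is approached by leap down from C6 and left by step up to F5.
Leap in, step out — an appoggiatura.
The harmony at that moment is G major triad (G, B, D); A4 is not a chord tone.
It is approached by step up from G4 and left by step up to B4.
Step in, step out in the same direction — a passing tone.

E5 (beat 2) — appoggiatura; A4 (beat 5) — passing tone.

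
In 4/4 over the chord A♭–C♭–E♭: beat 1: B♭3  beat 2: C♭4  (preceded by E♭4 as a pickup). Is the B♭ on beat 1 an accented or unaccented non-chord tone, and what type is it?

Accented appoggiatura.

The harmony at that moment is A♭ minor triad (A♭, C♭, E♭); B♭3 is not a chord tone.
It is approached by leap down from E♭4 and left by step up to C♭4.
Leap in, step out — an appoggiatura.
It falls on the downbeat, so it is accented.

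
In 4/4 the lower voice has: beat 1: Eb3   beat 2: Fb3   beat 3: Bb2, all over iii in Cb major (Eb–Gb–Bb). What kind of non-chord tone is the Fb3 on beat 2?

Escape tone.

The harmony at that moment is Eb minor triad (Eb, Gb, Bb); Fb3 is not a chord tone.
It is approached by step up from Eb3 and left by leap down to Bb2.
Step in, leap out, on a weak beat — an escape tone.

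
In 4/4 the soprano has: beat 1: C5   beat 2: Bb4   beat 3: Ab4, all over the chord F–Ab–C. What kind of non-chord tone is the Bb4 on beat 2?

Passing tone.

The harmony at that moment is F minor triad (F, Ab, C); Bb4 is not a chord tone.
It is approached by step down from C5 and left by step down to Ab4.
Step in, step out in the same direction — a passing tone.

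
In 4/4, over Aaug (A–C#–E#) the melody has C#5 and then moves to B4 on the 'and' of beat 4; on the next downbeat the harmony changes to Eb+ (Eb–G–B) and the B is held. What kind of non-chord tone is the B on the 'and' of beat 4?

The harmony at that moment is A augmented triad (A, C#, E#); B4 is not a chord tone.
It is approached by step down from C#5 and then sustained as the same pitch into the next harmony.
Arriving early and becoming a chord tone when the harmony changes — an anticipation.

Anticipation.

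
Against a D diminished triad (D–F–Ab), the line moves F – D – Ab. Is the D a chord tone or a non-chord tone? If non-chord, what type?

D diminished triad contains D, F, Ab; D is the root, so it is a chord tone.

Chord tone (the root of D diminished triad).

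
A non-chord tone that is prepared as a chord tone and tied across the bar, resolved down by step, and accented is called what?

Approach: by preparation — the pitch is first a chord tone, then held (tied or repeated) while the harmony changes under it. Departure: down by step. Metric position: strong.
A prepared dissonance that resolves downward by step — a suspension. (The same figure resolving upward would be a retardation.)

Suspension.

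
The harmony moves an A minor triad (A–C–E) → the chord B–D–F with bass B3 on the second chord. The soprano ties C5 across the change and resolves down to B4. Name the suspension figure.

At the second chord the bass is B3. The suspended C5 lies a ninth above the bass; after resolving down by step to B4, the interval above the bass becomes an octave.
Suspension figures are named by those two intervals: 9–8.

9–8 suspension.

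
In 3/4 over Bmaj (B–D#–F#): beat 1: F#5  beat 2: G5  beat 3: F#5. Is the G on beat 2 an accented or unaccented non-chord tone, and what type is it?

Unaccented neighbor tone.

The harmony at that moment is B major triad (B, D#, F#); G5 is not a chord tone.
It is approached by step up from F#5 and left by step down to F#5.
Step away and step back to the same note — a neighbor tone (upper neighbor).
It falls on a weak beat, so it is unaccented.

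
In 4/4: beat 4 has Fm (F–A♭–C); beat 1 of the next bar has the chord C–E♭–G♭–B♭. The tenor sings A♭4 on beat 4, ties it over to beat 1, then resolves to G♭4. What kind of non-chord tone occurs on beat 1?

Suspension.

The harmony at that moment is C half-diminished seventh chord (C, E♭, G♭, B♭); A♭4 is not a chord tone.
It is held over (the same pitch as the preceding A♭4) and left by step down to G♭4.
Held over from the previous chord and resolving down by step — a suspension.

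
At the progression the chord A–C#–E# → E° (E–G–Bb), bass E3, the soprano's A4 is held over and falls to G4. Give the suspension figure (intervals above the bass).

4–3 suspension.

At the second chord the bass is E3. The suspended A4 lies a fourth above the bass; after resolving down by step to G4, the interval above the bass becomes a third.
Suspension figures are named by those two intervals: 4–3.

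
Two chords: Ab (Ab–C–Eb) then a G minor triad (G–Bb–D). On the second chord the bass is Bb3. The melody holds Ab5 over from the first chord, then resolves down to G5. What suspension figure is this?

7–6 suspension.

At the second chord the bass is Bb3. The suspended Ab5 lies a seventh above the bass; after resolving down by step to G5, the interval above the bass becomes a sixth.
Suspension figures are named by those two intervals: 7–6.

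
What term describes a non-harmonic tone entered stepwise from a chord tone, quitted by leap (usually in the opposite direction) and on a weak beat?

Escape tone.

Approach: by step. Departure: by leap. Metric position: weak.
Step in, leap out, from a weak position — an escape tone (échappée). (It is the mirror image of the appoggiatura, which leaps in and steps out on a strong beat.)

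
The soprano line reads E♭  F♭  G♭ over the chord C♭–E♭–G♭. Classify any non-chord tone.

F♭ is a passing tone.

The harmony at that moment is C♭ major triad (C♭, E♭, G♭); F♭ is not a chord tone.
It is approached by step up from E♭ and left by step up to G♭.
Step in, step out in the same direction — a passing tone.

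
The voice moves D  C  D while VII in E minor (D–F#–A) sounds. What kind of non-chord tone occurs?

C is a neighbor tone.

The harmony at that moment is D major triad (D, F#, A); C is not a chord tone.
It is approached by step down from D and left by step up to D.
Step away and step back to the same note — a neighbor tone (lower neighbor).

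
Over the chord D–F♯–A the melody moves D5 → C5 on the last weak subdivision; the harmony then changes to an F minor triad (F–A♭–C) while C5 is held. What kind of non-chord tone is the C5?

C5 is an anticipation.

The harmony at that moment is D major triad (D, F♯, A); C5 is not a chord tone.
It is approached by step down from D5 and then sustained as the same pitch into the next harmony.
Arriving early and becoming a chord tone when the harmony changes — an anticipation.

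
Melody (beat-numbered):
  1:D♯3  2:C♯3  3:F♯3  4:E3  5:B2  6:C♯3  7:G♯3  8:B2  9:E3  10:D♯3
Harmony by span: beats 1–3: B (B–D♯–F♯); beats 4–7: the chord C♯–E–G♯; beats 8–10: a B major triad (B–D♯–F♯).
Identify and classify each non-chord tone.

C♯3 (beat 2) — escape tone; B2 (beat 5) — appoggiatura; E3 (beat 9) — appoggiatura.

The harmony at that moment is B major triad (B, D♯, F♯); C♯3 is not a chord tone.
It is approached by step down from D♯3 and left by leap up to F♯3.
Step in, leap out — an escape tone.
The harmony at that moment is C♯ minor triad (C♯, E, G♯); B2 is not a chord tone.
It is approached by leap down from E3 and left by step up to C♯3.
Leap in, step out — an appoggiatura.
The harmony at that moment is B major triad (B, D♯, F♯); E3 is not a chord tone.
It is approached by leap up from B2 and left by step down to D♯3.
Leap in, step out — an appoggiatura.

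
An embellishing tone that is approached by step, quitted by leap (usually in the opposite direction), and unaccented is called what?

Approach: by step. Departure: by leap. Metric position: weak.
Step in, leap out, from a weak position — an escape tone (échappée). (It is the mirror image of the appoggiatura, which leaps in and steps out on a strong beat.)

Escape tone.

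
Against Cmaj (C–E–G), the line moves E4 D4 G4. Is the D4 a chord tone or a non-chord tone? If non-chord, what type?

The harmony at that moment is C major triad (C, E, G); D4 is not a chord tone.
It is approached by step down from E4 and left by leap up to G4.
Step in, leap out — an escape tone.

Non-chord tone — an escape tone.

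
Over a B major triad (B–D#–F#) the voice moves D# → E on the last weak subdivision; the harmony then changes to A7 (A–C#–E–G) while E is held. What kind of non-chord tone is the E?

E is an anticipation.

The harmony at that moment is B major triad (B, D#, F#); E is not a chord tone.
It is approached by step up from D# and then sustained as the same pitch into the next harmony.
Arriving early and becoming a chord tone when the harmony changes — an anticipation.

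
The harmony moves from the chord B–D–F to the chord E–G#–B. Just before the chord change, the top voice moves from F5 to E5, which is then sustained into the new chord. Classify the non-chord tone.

E5 is an anticipation.

The harmony at that moment is B diminished triad (B, D, F); E5 is not a chord tone.
It is approached by step down from F5 and then sustained as the same pitch into the next harmony.
Arriving early and becoming a chord tone when the harmony changes — an anticipation.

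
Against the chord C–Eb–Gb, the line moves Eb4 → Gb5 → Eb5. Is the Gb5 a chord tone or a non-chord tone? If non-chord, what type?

C diminished triad contains C, Eb, Gb; Gb is the fifth, so it is a chord tone.

Chord tone (the fifth of C diminished triad).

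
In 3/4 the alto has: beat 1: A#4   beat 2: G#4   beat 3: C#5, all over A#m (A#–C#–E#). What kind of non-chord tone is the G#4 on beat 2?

The harmony at that moment is A# minor triad (A#, C#, E#); G#4 is not a chord tone.
It is approached by step down from A#4 and left by leap up to C#5.
Step in, leap out, on a weak beat — an escape tone.

Escape tone.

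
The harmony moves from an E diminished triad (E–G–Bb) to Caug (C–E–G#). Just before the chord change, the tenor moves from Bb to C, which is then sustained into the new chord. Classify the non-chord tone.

The harmony at that moment is E diminished triad (E, G, Bb); C is not a chord tone.
It is approached by step up from Bb and then sustained as the same pitch into the next harmony.
Arriving early and becoming a chord tone when the harmony changes — an anticipation.

C is an anticipation.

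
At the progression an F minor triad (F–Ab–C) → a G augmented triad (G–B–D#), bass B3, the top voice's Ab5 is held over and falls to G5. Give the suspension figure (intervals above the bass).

7–6 suspension.

At the second chord the bass is B3. The suspended Ab5 lies a seventh above the bass; after resolving down by step to G5, the interval above the bass becomes a sixth.
Suspension figures are named by those two intervals: 7–6.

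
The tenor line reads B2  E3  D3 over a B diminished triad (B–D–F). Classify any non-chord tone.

The harmony at that moment is B diminished triad (B, D, F); E3 is not a chord tone.
It is approached by leap up from B2 and left by step down to D3.
Leap in, step out — an appoggiatura.

E3 is an appoggiatura.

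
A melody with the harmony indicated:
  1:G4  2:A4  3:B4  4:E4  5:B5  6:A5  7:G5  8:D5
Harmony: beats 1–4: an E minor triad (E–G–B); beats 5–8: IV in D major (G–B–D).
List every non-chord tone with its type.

A4 (beat 2) — passing tone; A5 (beat 6) — passing tone.

The harmony at that moment is E minor triad (E, G, B); A4 is not a chord tone.
It is approached by step up from G4 and left by step up to B4.
Step in, step out in the same direction — a passing tone.
The harmony at that moment is G major triad (G, B, D); A5 is not a chord tone.
It is approached by step down from B5 and left by step down to G5.
Step in, step out in the same direction — a passing tone.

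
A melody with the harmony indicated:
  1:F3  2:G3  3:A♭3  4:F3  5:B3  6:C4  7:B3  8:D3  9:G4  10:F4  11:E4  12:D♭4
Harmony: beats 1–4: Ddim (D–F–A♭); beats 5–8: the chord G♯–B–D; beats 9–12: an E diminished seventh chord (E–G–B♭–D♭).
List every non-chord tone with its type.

G3 (beat 2) — passing tone; C4 (beat 6) — neighbor tone; F4 (beat 10) — passing tone.

The harmony at that moment is D diminished triad (D, F, A♭); G3 is not a chord tone.
It is approached by step up from F3 and left by step up to A♭3.
Step in, step out in the same direction — a passing tone.
The harmony at that moment is G♯ diminished triad (G♯, B, D); C4 is not a chord tone.
It is approached by step up from B3 and left by step down to B3.
Step away and step back to the same note — a neighbor tone (upper neighbor).
The harmony at that moment is E diminished seventh chord (E, G, B♭, D♭); F4 is not a chord tone.
It is approached by step down from G4 and left by step down to E4.
Step in, step out in the same direction — a passing tone.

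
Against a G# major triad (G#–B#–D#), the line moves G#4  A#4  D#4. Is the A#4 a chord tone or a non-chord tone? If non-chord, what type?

Non-chord tone — an escape tone.

The harmony at that moment is G# major triad (G#, B#, D#); A#4 is not a chord tone.
It is approached by step up from G#4 and left by leap down to D#4.
Step in, leap out — an escape tone.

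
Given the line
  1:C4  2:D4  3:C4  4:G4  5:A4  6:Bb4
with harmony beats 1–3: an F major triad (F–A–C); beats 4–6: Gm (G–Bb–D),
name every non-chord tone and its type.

The harmony at that moment is F major triad (F, A, C); D4 is not a chord tone.
It is approached by step up from C4 and left by step down to C4.
Step away and step back to the same note — a neighbor tone (upper neighbor).
The harmony at that moment is G minor triad (G, Bb, D); A4 is not a chord tone.
It is approached by step up from G4 and left by step up to Bb4.
Step in, step out in the same direction — a passing tone.

D4 (beat 2) — neighbor tone; A4 (beat 5) — passing tone.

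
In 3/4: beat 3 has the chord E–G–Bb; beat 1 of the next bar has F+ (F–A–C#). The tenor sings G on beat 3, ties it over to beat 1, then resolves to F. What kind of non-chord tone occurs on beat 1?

Suspension.

The harmony at that moment is F augmented triad (F, A, C#); G is not a chord tone.
It is held over (the same pitch as the preceding G) and left by step down to F.
Held over from the previous chord and resolving down by step — a suspension.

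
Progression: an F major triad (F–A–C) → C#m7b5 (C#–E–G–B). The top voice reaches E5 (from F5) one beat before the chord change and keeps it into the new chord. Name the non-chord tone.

The harmony at that moment is F major triad (F, A, C); E5 is not a chord tone.
It is approached by step down from F5 and then sustained as the same pitch into the next harmony.
Arriving early and becoming a chord tone when the harmony changes — an anticipation.

E5 is an anticipation.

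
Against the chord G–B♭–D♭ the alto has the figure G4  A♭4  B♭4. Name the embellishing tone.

A♭4 is a passing tone.

The harmony at that moment is G diminished triad (G, B♭, D♭); A♭4 is not a chord tone.
It is approached by step up from G4 and left by step up to B♭4.
Step in, step out in the same direction — a passing tone.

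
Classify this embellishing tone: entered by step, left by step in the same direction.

Approach: by step. Departure: by step, continuing in the same direction.
Stepwise on both sides with no change of direction means the note fills in the space between two different chord tones — a passing tone. (Had it turned back to its starting note it would be a neighbor tone instead.)

Passing tone.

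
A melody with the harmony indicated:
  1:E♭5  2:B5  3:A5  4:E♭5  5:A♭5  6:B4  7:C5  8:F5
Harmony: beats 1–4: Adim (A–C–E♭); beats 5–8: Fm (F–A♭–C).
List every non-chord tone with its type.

The harmony at that moment is A diminished triad (A, C, E♭); B5 is not a chord tone.
It is approached by leap up from E♭5 and left by step down to A5.
Leap in, step out — an appoggiatura.
The harmony at that moment is F minor triad (F, A♭, C); B4 is not a chord tone.
It is approached by leap down from A♭5 and left by step up to C5.
Leap in, step out — an appoggiatura.

B5 (beat 2) — appoggiatura; B4 (beat 6) — appoggiatura.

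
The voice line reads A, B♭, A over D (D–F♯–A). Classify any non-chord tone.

The harmony at that moment is D major triad (D, F♯, A); B♭ is not a chord tone.
It is approached by step up from A and left by step down to A.
Step away and step back to the same note — a neighbor tone (upper neighbor).

B♭ is a neighbor tone.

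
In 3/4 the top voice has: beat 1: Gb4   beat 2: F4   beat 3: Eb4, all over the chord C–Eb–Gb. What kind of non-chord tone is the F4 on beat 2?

The harmony at that moment is C diminished triad (C, Eb, Gb); F4 is not a chord tone.
It is approached by step down from Gb4 and left by step down to Eb4.
Step in, step out in the same direction — a passing tone.

Passing tone.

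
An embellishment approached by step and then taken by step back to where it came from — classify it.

Approach: by step. Departure: by step in the opposite direction, back to the starting pitch.
Stepwise on both sides but reversing to return to the same chord tone — a neighbor tone. (Had it continued onward in the same direction it would be a passing tone instead.)

Neighbor tone.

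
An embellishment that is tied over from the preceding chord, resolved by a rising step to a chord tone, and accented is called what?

Approach: by preparation — the pitch is first a chord tone, then held (tied or repeated) while the harmony changes under it. Departure: up by step. Metric position: strong.
A prepared dissonance that resolves upward by step — a retardation. (The same figure resolving downward would be a suspension.)

Retardation.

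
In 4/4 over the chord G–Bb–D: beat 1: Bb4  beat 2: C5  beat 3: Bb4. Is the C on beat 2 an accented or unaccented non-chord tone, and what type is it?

The harmony at that moment is G minor triad (G, Bb, D); C5 is not a chord tone.
It is approached by step up from Bb4 and left by step down to Bb4.
Step away and step back to the same note — a neighbor tone (upper neighbor).
It falls on a weak beat, so it is unaccented.

Unaccented neighbor tone.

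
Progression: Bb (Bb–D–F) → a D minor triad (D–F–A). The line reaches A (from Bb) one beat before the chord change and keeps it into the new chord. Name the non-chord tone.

A is an anticipation.

The harmony at that moment is Bb major triad (Bb, D, F); A is not a chord tone.
It is approached by step down from Bb and then sustained as the same pitch into the next harmony.
Arriving early and becoming a chord tone when the harmony changes — an anticipation.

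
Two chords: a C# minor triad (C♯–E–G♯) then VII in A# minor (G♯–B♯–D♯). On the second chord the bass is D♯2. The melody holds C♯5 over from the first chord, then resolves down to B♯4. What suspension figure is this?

7–6 suspension.

At the second chord the bass is D♯2. The suspended C♯5 lies a seventh above the bass; after resolving down by step to B♯4, the interval above the bass becomes a sixth.
Suspension figures are named by those two intervals: 7–6.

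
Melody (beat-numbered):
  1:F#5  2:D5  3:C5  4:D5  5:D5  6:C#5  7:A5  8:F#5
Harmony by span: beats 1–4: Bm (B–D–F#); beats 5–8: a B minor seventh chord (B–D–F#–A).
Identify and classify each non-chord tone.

The harmony at that moment is B minor triad (B, D, F#); C5 is not a chord tone.
It is approached by step down from D5 and left by step up to D5.
Step away and step back to the same note — a neighbor tone (lower neighbor).
The harmony at that moment is B minor seventh chord (B, D, F#, A); C#5 is not a chord tone.
It is approached by step down from D5 and left by leap up to A5.
Step in, leap out — an escape tone.

C5 (beat 3) — neighbor tone; C#5 (beat 6) — escape tone.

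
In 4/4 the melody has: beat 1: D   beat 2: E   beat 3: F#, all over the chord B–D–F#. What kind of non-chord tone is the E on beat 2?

The harmony at that moment is B minor triad (B, D, F#); E is not a chord tone.
It is approached by step up from D and left by step up to F#.
Step in, step out in the same direction — a passing tone.

Passing tone.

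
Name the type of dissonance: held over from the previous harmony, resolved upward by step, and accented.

Approach: by preparation — the pitch is first a chord tone, then held (tied or repeated) while the harmony changes under it. Departure: up by step. Metric position: strong.
A prepared dissonance that resolves upward by step — a retardation. (The same figure resolving downward would be a suspension.)

Retardation.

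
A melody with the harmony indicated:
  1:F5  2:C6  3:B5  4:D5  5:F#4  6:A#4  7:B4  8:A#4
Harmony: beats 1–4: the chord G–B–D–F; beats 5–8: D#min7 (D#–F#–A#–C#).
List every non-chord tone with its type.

The harmony at that moment is G dominant seventh chord (G, B, D, F); C6 is not a chord tone.
It is approached by leap up from F5 and left by step down to B5.
Leap in, step out — an appoggiatura.
The harmony at that moment is D# minor seventh chord (D#, F#, A#, C#); B4 is not a chord tone.
It is approached by step up from A#4 and left by step down to A#4.
Step away and step back to the same note — a neighbor tone (upper neighbor).

C6 (beat 2) — appoggiatura; B4 (beat 7) — neighbor tone.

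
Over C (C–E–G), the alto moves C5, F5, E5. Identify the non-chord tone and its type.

The harmony at that moment is C major triad (C, E, G); F5 is not a chord tone.
It is approached by leap up from C5 and left by step down to E5.
Leap in, step out — an appoggiatura.

F5 is an appoggiatura.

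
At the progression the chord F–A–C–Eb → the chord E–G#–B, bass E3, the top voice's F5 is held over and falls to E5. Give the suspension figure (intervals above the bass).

9–8 suspension.

At the second chord the bass is E3. The suspended F5 lies a ninth above the bass; after resolving down by step to E5, the interval above the bass becomes an octave.
Suspension figures are named by those two intervals: 9–8.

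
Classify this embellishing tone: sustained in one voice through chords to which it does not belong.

Pedal tone.

Approach: none. Departure: none — a single pitch is sustained while the chords change around it, passing through harmonies that do not contain it.
No melodic motion at all; the dissonance is created entirely by the moving harmonies against the stationary note — a pedal tone (pedal point).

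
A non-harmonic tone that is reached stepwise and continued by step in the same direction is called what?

Approach: by step. Departure: by step, continuing in the same direction.
Stepwise on both sides with no change of direction means the note fills in the space between two different chord tones — a passing tone. (Had it turned back to its starting note it would be a neighbor tone instead.)

Passing tone.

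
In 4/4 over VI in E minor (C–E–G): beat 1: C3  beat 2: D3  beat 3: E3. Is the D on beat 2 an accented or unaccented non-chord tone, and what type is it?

Unaccented passing tone.

The harmony at that moment is C major triad (C, E, G); D3 is not a chord tone.
It is approached by step up from C3 and left by step up to E3.
Step in, step out in the same direction — a passing tone.
It falls on a weak beat, so it is unaccented.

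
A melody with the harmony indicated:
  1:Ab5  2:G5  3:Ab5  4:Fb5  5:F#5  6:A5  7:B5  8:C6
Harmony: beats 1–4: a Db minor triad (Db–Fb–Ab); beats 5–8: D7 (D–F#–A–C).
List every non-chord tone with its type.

The harmony at that moment is Db minor triad (Db, Fb, Ab); G5 is not a chord tone.
It is approached by step down from Ab5 and left by step up to Ab5.
Step away and step back to the same note — a neighbor tone (lower neighbor).
The harmony at that moment is D dominant seventh chord (D, F#, A, C); B5 is not a chord tone.
It is approached by step up from A5 and left by step up to C6.
Step in, step out in the same direction — a passing tone.

G5 (beat 2) — neighbor tone; B5 (beat 7) — passing tone.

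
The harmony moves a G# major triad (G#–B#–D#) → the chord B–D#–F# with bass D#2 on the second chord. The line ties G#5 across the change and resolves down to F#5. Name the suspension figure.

At the second chord the bass is D#2. The suspended G#5 lies a fourth above the bass; after resolving down by step to F#5, the interval above the bass becomes a third.
Suspension figures are named by those two intervals: 4–3.

4–3 suspension.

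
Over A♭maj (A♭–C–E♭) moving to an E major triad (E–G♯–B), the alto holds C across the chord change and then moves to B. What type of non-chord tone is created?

The harmony at that moment is E major triad (E, G♯, B); C is not a chord tone.
It is held over (the same pitch as the preceding C) and left by step down to B.
Held over from the previous chord and resolving down by step — a suspension.

C is a suspension.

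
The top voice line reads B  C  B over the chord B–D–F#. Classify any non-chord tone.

C is a neighbor tone.

The harmony at that moment is B minor triad (B, D, F#); C is not a chord tone.
It is approached by step up from B and left by step down to B.
Step away and step back to the same note — a neighbor tone (upper neighbor).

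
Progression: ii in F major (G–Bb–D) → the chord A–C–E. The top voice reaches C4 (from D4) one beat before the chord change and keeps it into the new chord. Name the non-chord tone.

C4 is an anticipation.

The harmony at that moment is G minor triad (G, Bb, D); C4 is not a chord tone.
It is approached by step down from D4 and then sustained as the same pitch into the next harmony.
Arriving early and becoming a chord tone when the harmony changes — an anticipation.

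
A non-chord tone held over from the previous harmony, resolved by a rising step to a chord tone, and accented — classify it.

Approach: by preparation — the pitch is first a chord tone, then held (tied or repeated) while the harmony changes under it. Departure: up by step. Metric position: strong.
A prepared dissonance that resolves upward by step — a retardation. (The same figure resolving downward would be a suspension.)

Retardation.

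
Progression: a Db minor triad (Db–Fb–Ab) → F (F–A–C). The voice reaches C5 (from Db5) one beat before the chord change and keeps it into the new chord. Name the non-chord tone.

The harmony at that moment is Db minor triad (Db, Fb, Ab); C5 is not a chord tone.
It is approached by step down from Db5 and then sustained as the same pitch into the next harmony.
Arriving early and becoming a chord tone when the harmony changes — an anticipation.

C5 is an anticipation.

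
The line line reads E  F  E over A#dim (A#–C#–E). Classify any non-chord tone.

F is a neighbor tone.

The harmony at that moment is A# diminished triad (A#, C#, E); F is not a chord tone.
It is approached by step up from E and left by step down to E.
Step away and step back to the same note — a neighbor tone (upper neighbor).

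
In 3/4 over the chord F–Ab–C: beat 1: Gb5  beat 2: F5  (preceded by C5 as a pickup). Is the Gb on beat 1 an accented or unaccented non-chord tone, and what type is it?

Accented appoggiatura.

The harmony at that moment is F minor triad (F, Ab, C); Gb5 is not a chord tone.
It is approached by leap up from C5 and left by step down to F5.
Leap in, step out — an appoggiatura.
It falls on the downbeat, so it is accented.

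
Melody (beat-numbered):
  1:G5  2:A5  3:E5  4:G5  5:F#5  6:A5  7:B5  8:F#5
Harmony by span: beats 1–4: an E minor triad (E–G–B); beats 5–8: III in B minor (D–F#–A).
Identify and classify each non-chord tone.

A5 (beat 2) — escape tone; B5 (beat 7) — escape tone.

The harmony at that moment is E minor triad (E, G, B); A5 is not a chord tone.
It is approached by step up from G5 and left by leap down to E5.
Step in, leap out — an escape tone.
The harmony at that moment is D major triad (D, F#, A); B5 is not a chord tone.
It is approached by step up from A5 and left by leap down to F#5.
Step in, leap out — an escape tone.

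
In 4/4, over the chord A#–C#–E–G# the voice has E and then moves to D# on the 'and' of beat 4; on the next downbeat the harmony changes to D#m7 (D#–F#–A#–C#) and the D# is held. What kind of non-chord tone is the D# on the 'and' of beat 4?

Anticipation.

The harmony at that moment is A# half-diminished seventh chord (A#, C#, E, G#); D# is not a chord tone.
It is approached by step down from E and then sustained as the same pitch into the next harmony.
Arriving early and becoming a chord tone when the harmony changes — an anticipation.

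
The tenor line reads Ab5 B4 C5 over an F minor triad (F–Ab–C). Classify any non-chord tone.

B4 is an appoggiatura.

The harmony at that moment is F minor triad (F, Ab, C); B4 is not a chord tone.
It is approached by leap down from Ab5 and left by step up to C5.
Leap in, step out — an appoggiatura.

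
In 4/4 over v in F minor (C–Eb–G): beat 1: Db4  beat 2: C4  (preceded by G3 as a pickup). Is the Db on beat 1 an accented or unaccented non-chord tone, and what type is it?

The harmony at that moment is C minor triad (C, Eb, G); Db4 is not a chord tone.
It is approached by leap up from G3 and left by step down to C4.
Leap in, step out — an appoggiatura.
It falls on the downbeat, so it is accented.

Accented appoggiatura.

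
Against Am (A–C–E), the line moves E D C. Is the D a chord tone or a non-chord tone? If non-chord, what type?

The harmony at that moment is A minor triad (A, C, E); D is not a chord tone.
It is approached by step down from E and left by step down to C.
Step in, step out in the same direction — a passing tone.

Non-chord tone — a passing tone.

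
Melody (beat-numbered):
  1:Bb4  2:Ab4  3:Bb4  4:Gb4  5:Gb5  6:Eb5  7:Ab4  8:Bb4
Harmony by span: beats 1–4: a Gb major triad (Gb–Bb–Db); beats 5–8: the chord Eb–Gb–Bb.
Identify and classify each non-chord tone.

Ab4 (beat 2) — neighbor tone; Ab4 (beat 7) — appoggiatura.

The harmony at that moment is Gb major triad (Gb, Bb, Db); Ab4 is not a chord tone.
It is approached by step down from Bb4 and left by step up to Bb4.
Step away and step back to the same note — a neighbor tone (lower neighbor).
The harmony at that moment is Eb minor triad (Eb, Gb, Bb); Ab4 is not a chord tone.
It is approached by leap down from Eb5 and left by step up to Bb4.
Leap in, step out — an appoggiatura.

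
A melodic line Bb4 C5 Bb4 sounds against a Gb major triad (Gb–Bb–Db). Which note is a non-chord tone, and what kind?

The harmony at that moment is Gb major triad (Gb, Bb, Db); C5 is not a chord tone.
It is approached by step up from Bb4 and left by step down to Bb4.
Step away and step back to the same note — a neighbor tone (upper neighbor).

C5 is a neighbor tone.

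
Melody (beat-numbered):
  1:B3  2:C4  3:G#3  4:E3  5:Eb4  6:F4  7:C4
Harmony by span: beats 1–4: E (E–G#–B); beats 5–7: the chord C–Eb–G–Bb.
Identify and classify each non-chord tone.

C4 (beat 2) — escape tone; F4 (beat 6) — escape tone.

The harmony at that moment is E major triad (E, G#, B); C4 is not a chord tone.
It is approached by step up from B3 and left by leap down to G#3.
Step in, leap out — an escape tone.
The harmony at that moment is C minor seventh chord (C, Eb, G, Bb); F4 is not a chord tone.
It is approached by step up from Eb4 and left by leap down to C4.
Step in, leap out — an escape tone.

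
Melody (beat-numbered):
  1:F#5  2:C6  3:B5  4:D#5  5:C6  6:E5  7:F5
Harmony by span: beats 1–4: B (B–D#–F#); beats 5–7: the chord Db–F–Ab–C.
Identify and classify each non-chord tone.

C6 (beat 2) — appoggiatura; E5 (beat 6) — appoggiatura.

The harmony at that moment is B major triad (B, D#, F#); C6 is not a chord tone.
It is approached by leap up from F#5 and left by step down to B5.
Leap in, step out — an appoggiatura.
The harmony at that moment is Db major seventh chord (Db, F, Ab, C); E5 is not a chord tone.
It is approached by leap down from C6 and left by step up to F5.
Leap in, step out — an appoggiatura.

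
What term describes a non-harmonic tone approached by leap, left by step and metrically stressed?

Appoggiatura.

Approach: by leap. Departure: by step. Metric position: strong.
Leap in, step out, in a metrically strong position — an appoggiatura. (It is the mirror image of the escape tone, which steps in and leaps out from a weak position.)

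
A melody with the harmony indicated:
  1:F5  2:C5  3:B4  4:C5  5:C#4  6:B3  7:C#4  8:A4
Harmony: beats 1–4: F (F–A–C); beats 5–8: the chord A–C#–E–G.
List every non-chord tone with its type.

The harmony at that moment is F major triad (F, A, C); B4 is not a chord tone.
It is approached by step down from C5 and left by step up to C5.
Step away and step back to the same note — a neighbor tone (lower neighbor).
The harmony at that moment is A dominant seventh chord (A, C#, E, G); B3 is not a chord tone.
It is approached by step down from C#4 and left by step up to C#4.
Step away and step back to the same note — a neighbor tone (lower neighbor).

B4 (beat 3) — neighbor tone; B3 (beat 6) — neighbor tone.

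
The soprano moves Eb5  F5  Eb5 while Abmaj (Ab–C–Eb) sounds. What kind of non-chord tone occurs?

F5 is a neighbor tone.

The harmony at that moment is Ab major triad (Ab, C, Eb); F5 is not a chord tone.
It is approached by step up from Eb5 and left by step down to Eb5.
Step away and step back to the same note — a neighbor tone (upper neighbor).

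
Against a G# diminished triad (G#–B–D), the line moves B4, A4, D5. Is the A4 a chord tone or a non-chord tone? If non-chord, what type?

Non-chord tone — an escape tone.

The harmony at that moment is G# diminished triad (G#, B, D); A4 is not a chord tone.
It is approached by step down from B4 and left by leap up to D5.
Step in, leap out — an escape tone.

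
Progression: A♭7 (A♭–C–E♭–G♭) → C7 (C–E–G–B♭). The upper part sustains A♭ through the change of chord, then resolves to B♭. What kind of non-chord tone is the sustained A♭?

A♭ is a retardation.

The harmony at that moment is C dominant seventh chord (C, E, G, B♭); A♭ is not a chord tone.
It is held over (the same pitch as the preceding A♭) and left by step up to B♭.
Held over from the previous chord and resolving up by step — a retardation.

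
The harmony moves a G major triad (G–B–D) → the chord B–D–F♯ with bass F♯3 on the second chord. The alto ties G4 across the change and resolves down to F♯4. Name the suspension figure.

At the second chord the bass is F♯3. The suspended G4 lies a ninth above the bass; after resolving down by step to F♯4, the interval above the bass becomes an octave.
Suspension figures are named by those two intervals: 9–8.

9–8 suspension.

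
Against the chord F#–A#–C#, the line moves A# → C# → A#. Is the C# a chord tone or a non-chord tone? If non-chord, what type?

Chord tone (the fifth of F# major triad).

F# major triad contains F#, A#, C#; C# is the fifth, so it is a chord tone.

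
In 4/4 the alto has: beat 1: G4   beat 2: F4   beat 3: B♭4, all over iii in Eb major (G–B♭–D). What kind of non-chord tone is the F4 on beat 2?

Escape tone.

The harmony at that moment is G minor triad (G, B♭, D); F4 is not a chord tone.
It is approached by step down from G4 and left by leap up to B♭4.
Step in, leap out, on a weak beat — an escape tone.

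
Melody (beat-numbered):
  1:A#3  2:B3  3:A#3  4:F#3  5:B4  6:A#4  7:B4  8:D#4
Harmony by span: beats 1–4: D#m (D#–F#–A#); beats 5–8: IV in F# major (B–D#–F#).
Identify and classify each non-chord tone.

The harmony at that moment is D# minor triad (D#, F#, A#); B3 is not a chord tone.
It is approached by step up from A#3 and left by step down to A#3.
Step away and step back to the same note — a neighbor tone (upper neighbor).
The harmony at that moment is B major triad (B, D#, F#); A#4 is not a chord tone.
It is approached by step down from B4 and left by step up to B4.
Step away and step back to the same note — a neighbor tone (lower neighbor).

B3 (beat 2) — neighbor tone; A#4 (beat 6) — neighbor tone.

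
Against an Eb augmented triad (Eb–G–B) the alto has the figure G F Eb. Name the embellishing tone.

F is a passing tone.

The harmony at that moment is Eb augmented triad (Eb, G, B); F is not a chord tone.
It is approached by step down from G and left by step down to Eb.
Step in, step out in the same direction — a passing tone.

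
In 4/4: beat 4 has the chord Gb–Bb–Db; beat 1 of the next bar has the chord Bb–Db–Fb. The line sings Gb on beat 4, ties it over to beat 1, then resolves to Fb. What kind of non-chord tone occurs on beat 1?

Suspension.

The harmony at that moment is Bb diminished triad (Bb, Db, Fb); Gb is not a chord tone.
It is held over (the same pitch as the preceding Gb) and left by step down to Fb.
Held over from the previous chord and resolving down by step — a suspension.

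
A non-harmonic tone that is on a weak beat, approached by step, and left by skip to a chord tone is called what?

Approach: by step. Departure: by leap. Metric position: weak.
Step in, leap out, from a weak position — an escape tone (échappée). (It is the mirror image of the appoggiatura, which leaps in and steps out on a strong beat.)

Escape tone.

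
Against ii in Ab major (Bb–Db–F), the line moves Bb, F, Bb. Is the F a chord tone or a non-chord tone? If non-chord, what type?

Chord tone (the fifth of Bb minor triad).

Bb minor triad contains Bb, Db, F; F is the fifth, so it is a chord tone.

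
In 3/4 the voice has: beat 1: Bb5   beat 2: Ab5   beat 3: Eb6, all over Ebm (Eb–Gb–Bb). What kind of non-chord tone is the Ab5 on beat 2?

Escape tone.

The harmony at that moment is Eb minor triad (Eb, Gb, Bb); Ab5 is not a chord tone.
It is approached by step down from Bb5 and left by leap up to Eb6.
Step in, leap out, on a weak beat — an escape tone.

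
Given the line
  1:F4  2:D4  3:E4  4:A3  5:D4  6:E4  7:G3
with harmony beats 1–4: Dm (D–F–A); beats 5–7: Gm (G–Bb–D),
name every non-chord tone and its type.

The harmony at that moment is D minor triad (D, F, A); E4 is not a chord tone.
It is approached by step up from D4 and left by leap down to A3.
Step in, leap out — an escape tone.
The harmony at that moment is G minor triad (G, Bb, D); E4 is not a chord tone.
It is approached by step up from D4 and left by leap down to G3.
Step in, leap out — an escape tone.

E4 (beat 3) — escape tone; E4 (beat 6) — escape tone.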